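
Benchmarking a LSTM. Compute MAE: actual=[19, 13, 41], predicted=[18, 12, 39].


Absolute errors: |19-18|=1, |13-12|=1, |41-39|=2
Sum = 4
MAE = 4/3 = 4/3

4/3


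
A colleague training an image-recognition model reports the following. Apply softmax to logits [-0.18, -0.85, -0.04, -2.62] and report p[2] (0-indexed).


Exponentials: e^-0.18=0.8353, e^-0.85=0.4274, e^-0.04=0.9608, e^-2.62=0.0728
Sum = 2.2963
Softmax = [0.3637, 0.1861, 0.4184, 0.0317]
p[2] = 0.9608/2.2963 = 0.4184

0.4184


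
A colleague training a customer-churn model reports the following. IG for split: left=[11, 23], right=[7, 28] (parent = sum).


Parent = [18, 51], H_parent = 0.8281
H_left = 0.9082 (n=34), H_right = 0.7219 (n=35)
H_children = (34/69)·0.9082 + (35/69)·0.7219 = 0.8137
IG = 0.8281 - 0.8137 = 0.0144

0.0144


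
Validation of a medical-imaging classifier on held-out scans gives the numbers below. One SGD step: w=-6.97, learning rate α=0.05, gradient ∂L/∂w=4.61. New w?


w_new = w - α·∇
= -6.97 - 0.05·4.61
= -6.97 - 0.2305
= -7.2005

-7.2005


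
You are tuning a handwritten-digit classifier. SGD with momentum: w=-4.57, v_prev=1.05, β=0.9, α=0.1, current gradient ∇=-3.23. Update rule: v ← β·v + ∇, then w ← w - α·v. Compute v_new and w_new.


v_new = 0.9·1.05 - 3.23 = 0.945 - 3.23 = -2.285
w_new = -4.57 - 0.1·-2.285 = -4.57 + 0.2285 = -4.3415

v_new=-2.285, w_new=-4.3415


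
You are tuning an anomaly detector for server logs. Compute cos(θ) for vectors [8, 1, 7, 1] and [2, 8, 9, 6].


A·B = 8·2 + 1·8 + 7·9 + 1·6 = 93
‖A‖ = √115 = 10.7238, ‖B‖ = √185 = 13.6015
cos = 93/(√115·√185) = 93/√21275 = 0.6376

0.6376


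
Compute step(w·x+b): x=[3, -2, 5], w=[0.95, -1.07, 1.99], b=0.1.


z = (3)·(0.95) + (-2)·(-1.07) + (5)·(1.99) + 0.1
  = 15.04
step(z) = 1 (z≥0)

1


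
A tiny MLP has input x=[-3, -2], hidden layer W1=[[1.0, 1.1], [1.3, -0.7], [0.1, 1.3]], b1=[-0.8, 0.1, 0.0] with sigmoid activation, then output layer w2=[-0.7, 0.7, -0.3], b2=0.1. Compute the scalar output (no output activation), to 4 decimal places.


z1[0] = (1.0)·(-3) + (1.1)·(-2) - 0.8 = -6.0
z1[1] = (1.3)·(-3) + (-0.7)·(-2) + 0.1 = -2.4
z1[2] = (0.1)·(-3) + (1.3)·(-2) + 0.0 = -2.9
h = sigmoid(z1) = [0.0025, 0.0832, 0.0522]
output = (-0.7)·(0.0025) + (0.7)·(0.0832) + (-0.3)·(0.0522) + 0.1 = 0.1408

0.1408


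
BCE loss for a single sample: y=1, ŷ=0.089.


BCE = -[y·ln(p) + (1-y)·ln(1-p)]
= -1·ln(0.089) - 0
= -ln(0.089) = 2.4191

2.4191


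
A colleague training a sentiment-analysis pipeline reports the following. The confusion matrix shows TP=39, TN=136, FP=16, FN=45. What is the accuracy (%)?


Accuracy = (TP+TN)/(TP+TN+FP+FN)
= (39+136)/(236)
= 175/236 = 74.15%

74.15%


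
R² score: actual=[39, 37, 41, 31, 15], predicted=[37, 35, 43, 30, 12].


ȳ = 32.6
SS_res = Σ(y-ŷ)² = 22
SS_tot = Σ(y-ȳ)² = 443.2
R² = 1 - SS_res/SS_tot = 1 - 0.0496 = 0.9504

0.9504


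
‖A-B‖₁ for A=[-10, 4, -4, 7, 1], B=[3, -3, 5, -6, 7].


d = |-10-3| + |4+ 3| + |-4-5| + |7+ 6| + |1-7|
  = 13 + 7 + 9 + 13 + 6
  = 48

48


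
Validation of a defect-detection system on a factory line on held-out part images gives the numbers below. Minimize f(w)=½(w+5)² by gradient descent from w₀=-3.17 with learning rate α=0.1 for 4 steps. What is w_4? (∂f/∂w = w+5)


step 1: grad = -3.17+5 = 1.83; w = -3.17 - 0.1·(1.83) = -3.353
step 2: grad = -3.353+5 = 1.647; w = -3.353 - 0.1·(1.647) = -3.5177
step 3: grad = -3.5177+5 = 1.4823; w = -3.5177 - 0.1·(1.4823) = -3.66593
step 4: grad = -3.66593+5 = 1.33407; w = -3.66593 - 0.1·(1.33407) = -3.799337

-3.799337


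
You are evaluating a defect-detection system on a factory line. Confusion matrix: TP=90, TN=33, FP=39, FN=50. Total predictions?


Total = TP + TN + FP + FN
= 90 + 33 + 39 + 50
= 212
(Predicted positive: 129, predicted negative: 83)

212


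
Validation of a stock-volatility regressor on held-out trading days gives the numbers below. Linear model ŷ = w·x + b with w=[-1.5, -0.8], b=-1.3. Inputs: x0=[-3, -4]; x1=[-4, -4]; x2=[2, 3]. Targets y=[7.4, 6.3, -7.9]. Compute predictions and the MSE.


ŷ0 = (-1.5)·(-3) + (-0.8)·(-4) - 1.3 = 6.4
ŷ1 = (-1.5)·(-4) + (-0.8)·(-4) - 1.3 = 7.9
ŷ2 = (-1.5)·(2) + (-0.8)·(3) - 1.3 = -6.7
errors² = [1.0, 2.56, 1.44]
MSE = 5.0000/3 = 1.6667

1.6667


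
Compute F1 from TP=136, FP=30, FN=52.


Precision = 136/166 = 0.8193
Recall = 136/188 = 0.7234
F1 = 2·P·R/(P+R) = 2·TP/(2·TP+FP+FN) = 272/(272+30+52) = 272/354 = 0.7684

0.7684


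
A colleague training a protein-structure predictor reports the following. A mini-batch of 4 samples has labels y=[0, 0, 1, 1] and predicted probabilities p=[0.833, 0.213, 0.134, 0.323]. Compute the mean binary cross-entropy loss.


L[0] = -ln(1-0.833) = -ln(0.167) = 1.7898
L[1] = -ln(1-0.213) = -ln(0.787) = 0.2395
L[2] = -ln(0.134) = 2.0099
L[3] = -ln(0.323) = 1.1301
mean = (1.7898 + 0.2395 + 2.0099 + 1.1301)/4 = 1.2923

1.2923


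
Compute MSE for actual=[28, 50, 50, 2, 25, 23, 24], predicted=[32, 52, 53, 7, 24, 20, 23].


Squared errors: (28-32)²=16, (50-52)²=4, (50-53)²=9, (2-7)²=25, (25-24)²=1, (23-20)²=9, (24-23)²=1
Sum = 65
MSE = 65/7 = 65/7

65/7


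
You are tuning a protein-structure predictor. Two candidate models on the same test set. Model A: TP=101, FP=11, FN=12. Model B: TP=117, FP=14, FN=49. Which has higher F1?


Model A: P=101/112=0.9018, R=101/113=0.8938, F1=2PR/(P+R)=2TP/(2TP+FP+FN)=202/225=0.8978
Model B: P=117/131=0.8931, R=117/166=0.7048, F1=2PR/(P+R)=2TP/(2TP+FP+FN)=234/297=0.7879
0.8978 > 0.7879 → Model A

Model A


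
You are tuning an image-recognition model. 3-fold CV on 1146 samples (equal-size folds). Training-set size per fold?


Fold size = 1146/3 = 382
Training per fold = 1146 - 382 = 764

764


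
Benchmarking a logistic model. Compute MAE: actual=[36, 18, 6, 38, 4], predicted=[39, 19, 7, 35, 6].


Absolute errors: |36-39|=3, |18-19|=1, |6-7|=1, |38-35|=3, |4-6|=2
Sum = 10
MAE = 10/5 = 2

2


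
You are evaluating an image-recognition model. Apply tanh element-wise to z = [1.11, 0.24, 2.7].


tanh(1.11) = 0.8041
tanh(0.24) = 0.2355
tanh(2.7) = 0.991
result = [0.8041, 0.2355, 0.991]

[0.8041, 0.2355, 0.991]


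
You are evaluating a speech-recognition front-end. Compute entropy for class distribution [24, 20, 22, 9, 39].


Probabilities: [24/114, 20/114, 22/114, 9/114, 39/114] ≈ [0.2105, 0.1754, 0.193, 0.0789, 0.3421]
H = -((24/114)·log₂(24/114) + (20/114)·log₂(20/114) + (22/114)·log₂(22/114) + (9/114)·log₂(9/114) + (39/114)·log₂(39/114))
  = 2.1904 bits

2.1904 bits


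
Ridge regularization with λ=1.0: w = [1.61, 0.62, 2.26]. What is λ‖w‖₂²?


‖w‖₂² = (1.61)² + (0.62)² + (2.26)²
     = 2.5921 + 0.3844 + 5.1076
     = 8.0841
λ·‖w‖₂² = 1.0·8.0841 = 8.0841

8.0841


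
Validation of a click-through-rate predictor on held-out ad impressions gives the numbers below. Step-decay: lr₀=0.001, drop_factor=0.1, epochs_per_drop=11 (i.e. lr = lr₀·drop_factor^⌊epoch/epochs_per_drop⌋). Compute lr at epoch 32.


n_drops = ⌊32/11⌋ = 2
lr = 0.001·0.1^2 = 0.001·0.01 = 0.00001

0.00001


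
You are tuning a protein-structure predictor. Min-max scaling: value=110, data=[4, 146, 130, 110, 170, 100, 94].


min=4, max=170
(110-4)/(170-4) = 106/166 = 0.6386

0.6386


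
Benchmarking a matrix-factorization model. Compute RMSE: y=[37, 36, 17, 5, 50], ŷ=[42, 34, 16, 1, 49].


MSE = 47/5 = 9.4
RMSE = √(47/5) = 3.0659

3.0659


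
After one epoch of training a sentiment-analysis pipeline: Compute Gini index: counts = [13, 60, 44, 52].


Probabilities: [13/169, 60/169, 44/169, 52/169] ≈ [0.0769, 0.355, 0.2604, 0.3077]
Σpᵢ² = (169 + 3600 + 1936 + 2704)/169² = 8409/28561
Gini = 1 - Σpᵢ² = 1 - 8409/28561 = 0.7056

0.7056


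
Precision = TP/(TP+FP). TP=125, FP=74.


Precision = TP/(TP+FP)
= 125/(125+74)
= 125/199 = 62.81%

62.81%


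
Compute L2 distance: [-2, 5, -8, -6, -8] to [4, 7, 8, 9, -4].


d = √((-2-4)² + (5-7)² + (-8-8)² + (-6-9)² + (-8+ 4)²)
  = √(36 + 4 + 256 + 225 + 16)
  = √537 = 23.1733

23.1733


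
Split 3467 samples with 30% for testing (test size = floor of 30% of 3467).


Test = ⌊3467·30/100⌋ = 1040
Train = 3467 - 1040 = 2427

Train: 2427, Test: 1040


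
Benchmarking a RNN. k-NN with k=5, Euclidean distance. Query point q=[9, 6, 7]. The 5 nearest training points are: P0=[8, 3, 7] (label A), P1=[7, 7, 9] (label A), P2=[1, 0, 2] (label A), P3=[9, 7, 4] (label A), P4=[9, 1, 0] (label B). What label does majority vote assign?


d(q,P0) = 3.1623  (label A)
d(q,P1) = 3.0  (label A)
d(q,P2) = 11.1803  (label A)
d(q,P3) = 3.1623  (label A)
d(q,P4) = 8.6023  (label B)
Votes: A=4, B=1
Majority → A

A


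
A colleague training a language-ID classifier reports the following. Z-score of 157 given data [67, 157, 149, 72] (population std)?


μ = 111.25, σ = 41.883
z = (157 - 111.25)/41.883 = 1.0923

1.0923


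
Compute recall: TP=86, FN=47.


Recall = TP/(TP+FN)
= 86/(86+47)
= 86/133 = 64.66%

64.66%


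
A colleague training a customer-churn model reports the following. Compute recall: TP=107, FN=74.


Recall = TP/(TP+FN)
= 107/(107+74)
= 107/181 = 59.12%

59.12%


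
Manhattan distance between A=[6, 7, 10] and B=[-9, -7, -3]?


d = |6+ 9| + |7+ 7| + |10+ 3|
  = 15 + 14 + 13
  = 42

42


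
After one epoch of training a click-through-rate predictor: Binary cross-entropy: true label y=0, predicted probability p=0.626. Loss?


BCE = -[y·ln(p) + (1-y)·ln(1-p)]
= -0 - 1·ln(1-0.626)
= -ln(0.374) = 0.9835

0.9835


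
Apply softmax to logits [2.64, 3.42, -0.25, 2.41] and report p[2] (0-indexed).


Exponentials: e^2.64=14.0132, e^3.42=30.5694, e^-0.25=0.7788, e^2.41=11.134
Sum = 56.4954
Softmax = [0.248, 0.5411, 0.0138, 0.1971]
p[2] = 0.7788/56.4954 = 0.0138

0.0138


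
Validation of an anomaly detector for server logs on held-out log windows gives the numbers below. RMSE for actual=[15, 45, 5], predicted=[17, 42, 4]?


MSE = 14/3 = 4.6667
RMSE = √(14/3) = 2.1602

2.1602


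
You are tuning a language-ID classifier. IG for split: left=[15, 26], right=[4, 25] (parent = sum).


Parent = [19, 51], H_parent = 0.8435
H_left = 0.9474 (n=41), H_right = 0.5788 (n=29)
H_children = (41/70)·0.9474 + (29/70)·0.5788 = 0.7947
IG = 0.8435 - 0.7947 = 0.0488

0.0488


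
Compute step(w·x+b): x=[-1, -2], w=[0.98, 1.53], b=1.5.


z = (-1)·(0.98) + (-2)·(1.53) + 1.5
  = -2.54
step(z) = 0 (z<0)

0


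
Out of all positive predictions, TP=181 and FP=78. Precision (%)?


Precision = TP/(TP+FP)
= 181/(181+78)
= 181/259 = 69.88%

69.88%


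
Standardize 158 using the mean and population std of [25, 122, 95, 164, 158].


μ = 112.8, σ = 50.5466
z = (158 - 112.8)/50.5466 = 0.8942

0.8942


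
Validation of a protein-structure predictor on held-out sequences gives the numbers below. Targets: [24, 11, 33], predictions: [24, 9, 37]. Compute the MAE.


Absolute errors: |24-24|=0, |11-9|=2, |33-37|=4
Sum = 6
MAE = 6/3 = 2

2


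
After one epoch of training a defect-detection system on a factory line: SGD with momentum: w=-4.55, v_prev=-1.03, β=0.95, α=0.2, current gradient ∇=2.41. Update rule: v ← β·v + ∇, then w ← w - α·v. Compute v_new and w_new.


v_new = 0.95·-1.03 + 2.41 = -0.9785 + 2.41 = 1.4315
w_new = -4.55 - 0.2·1.4315 = -4.55 - 0.2863 = -4.8363

v_new=1.4315, w_new=-4.8363


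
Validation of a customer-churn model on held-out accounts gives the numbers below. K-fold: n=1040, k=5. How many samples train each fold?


Fold size = 1040/5 = 208
Training per fold = 1040 - 208 = 832

832


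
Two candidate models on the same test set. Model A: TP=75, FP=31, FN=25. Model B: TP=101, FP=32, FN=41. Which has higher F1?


Model A: P=75/106=0.7075, R=75/100=0.75, F1=2PR/(P+R)=2TP/(2TP+FP+FN)=150/206=0.7282
Model B: P=101/133=0.7594, R=101/142=0.7113, F1=2PR/(P+R)=2TP/(2TP+FP+FN)=202/275=0.7345
0.7282 < 0.7345 → Model B

Model B


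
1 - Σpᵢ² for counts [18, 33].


Probabilities: [18/51, 33/51] ≈ [0.3529, 0.6471]
Σpᵢ² = (324 + 1089)/51² = 1413/2601
Gini = 1 - Σpᵢ² = 1 - 1413/2601 = 0.4567

0.4567


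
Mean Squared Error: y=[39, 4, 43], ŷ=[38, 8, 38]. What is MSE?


Squared errors: (39-38)²=1, (4-8)²=16, (43-38)²=25
Sum = 42
MSE = 42/3 = 14

14


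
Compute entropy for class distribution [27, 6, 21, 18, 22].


Probabilities: [27/94, 6/94, 21/94, 18/94, 22/94] ≈ [0.2872, 0.0638, 0.2234, 0.1915, 0.234]
H = -((27/94)·log₂(27/94) + (6/94)·log₂(6/94) + (21/94)·log₂(21/94) + (18/94)·log₂(18/94) + (22/94)·log₂(22/94))
  = 2.2004 bits

2.2004 bits


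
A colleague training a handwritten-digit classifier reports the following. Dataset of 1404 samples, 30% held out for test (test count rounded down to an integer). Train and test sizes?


Test = ⌊1404·30/100⌋ = 421
Train = 1404 - 421 = 983

Train: 983, Test: 421


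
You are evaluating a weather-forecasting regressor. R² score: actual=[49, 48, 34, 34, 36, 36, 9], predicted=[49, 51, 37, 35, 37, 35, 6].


ȳ = 35.1429
SS_res = Σ(y-ŷ)² = 30
SS_tot = Σ(y-ȳ)² = 1044.86
R² = 1 - SS_res/SS_tot = 1 - 0.0287 = 0.9713

0.9713


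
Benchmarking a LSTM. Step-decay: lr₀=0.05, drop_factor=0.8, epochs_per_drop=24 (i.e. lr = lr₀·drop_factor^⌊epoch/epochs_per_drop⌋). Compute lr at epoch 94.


n_drops = ⌊94/24⌋ = 3
lr = 0.05·0.8^3 = 0.05·0.512 = 0.0256

0.0256


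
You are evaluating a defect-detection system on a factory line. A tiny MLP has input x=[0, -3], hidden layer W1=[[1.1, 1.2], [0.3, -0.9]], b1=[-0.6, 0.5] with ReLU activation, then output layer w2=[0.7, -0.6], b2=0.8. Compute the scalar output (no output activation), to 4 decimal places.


z1[0] = (1.1)·(0) + (1.2)·(-3) - 0.6 = -4.2
z1[1] = (0.3)·(0) + (-0.9)·(-3) + 0.5 = 3.2
h = ReLU(z1) = [0.0, 3.2]
output = (0.7)·(0.0) + (-0.6)·(3.2) + 0.8 = -1.12

-1.12


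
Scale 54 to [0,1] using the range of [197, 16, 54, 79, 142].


min=16, max=197
(54-16)/(197-16) = 38/181 = 0.2099

0.2099


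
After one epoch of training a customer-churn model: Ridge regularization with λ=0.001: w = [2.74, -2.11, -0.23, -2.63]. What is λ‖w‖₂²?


‖w‖₂² = (2.74)² + (-2.11)² + (-0.23)² + (-2.63)²
     = 7.5076 + 4.4521 + 0.0529 + 6.9169
     = 18.9295
λ·‖w‖₂² = 0.001·18.9295 = 0.01893

0.01893


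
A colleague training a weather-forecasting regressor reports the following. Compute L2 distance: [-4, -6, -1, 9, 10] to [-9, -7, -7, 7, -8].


d = √((-4+ 9)² + (-6+ 7)² + (-1+ 7)² + (9-7)² + (10+ 8)²)
  = √(25 + 1 + 36 + 4 + 324)
  = √390 = 19.7484

19.7484


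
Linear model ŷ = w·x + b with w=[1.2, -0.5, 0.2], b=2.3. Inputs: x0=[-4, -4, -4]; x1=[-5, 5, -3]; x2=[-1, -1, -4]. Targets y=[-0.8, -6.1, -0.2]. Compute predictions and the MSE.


ŷ0 = (1.2)·(-4) + (-0.5)·(-4) + (0.2)·(-4) + 2.3 = -1.3
ŷ1 = (1.2)·(-5) + (-0.5)·(5) + (0.2)·(-3) + 2.3 = -6.8
ŷ2 = (1.2)·(-1) + (-0.5)·(-1) + (0.2)·(-4) + 2.3 = 0.8
errors² = [0.25, 0.49, 1.0]
MSE = 1.7400/3 = 0.58

0.58


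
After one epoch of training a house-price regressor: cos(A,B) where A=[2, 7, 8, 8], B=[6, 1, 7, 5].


A·B = 2·6 + 7·1 + 8·7 + 8·5 = 115
‖A‖ = √181 = 13.4536, ‖B‖ = √111 = 10.5357
cos = 115/(√181·√111) = 115/√20091 = 0.8113

0.8113


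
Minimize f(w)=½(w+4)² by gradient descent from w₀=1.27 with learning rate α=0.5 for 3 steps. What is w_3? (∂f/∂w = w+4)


step 1: grad = 1.27+4 = 5.27; w = 1.27 - 0.5·(5.27) = -1.365
step 2: grad = -1.365+4 = 2.635; w = -1.365 - 0.5·(2.635) = -2.6825
step 3: grad = -2.6825+4 = 1.3175; w = -2.6825 - 0.5·(1.3175) = -3.34125

-3.34125


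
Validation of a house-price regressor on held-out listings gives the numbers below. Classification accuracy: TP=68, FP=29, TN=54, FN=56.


Accuracy = (TP+TN)/(TP+TN+FP+FN)
= (68+54)/(207)
= 122/207 = 58.94%

58.94%


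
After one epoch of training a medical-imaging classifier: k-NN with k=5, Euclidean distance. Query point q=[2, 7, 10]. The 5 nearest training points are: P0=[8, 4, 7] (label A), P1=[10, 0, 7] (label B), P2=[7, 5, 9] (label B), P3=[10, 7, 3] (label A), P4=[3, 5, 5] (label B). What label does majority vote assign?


d(q,P0) = 7.3485  (label A)
d(q,P1) = 11.0454  (label B)
d(q,P2) = 5.4772  (label B)
d(q,P3) = 10.6301  (label A)
d(q,P4) = 5.4772  (label B)
Votes: A=2, B=3
Majority → B

B


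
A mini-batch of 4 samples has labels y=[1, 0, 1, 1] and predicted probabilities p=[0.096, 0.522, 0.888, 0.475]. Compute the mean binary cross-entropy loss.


L[0] = -ln(0.096) = 2.3434
L[1] = -ln(1-0.522) = -ln(0.478) = 0.7381
L[2] = -ln(0.888) = 0.1188
L[3] = -ln(0.475) = 0.7444
mean = (2.3434 + 0.7381 + 0.1188 + 0.7444)/4 = 0.9862

0.9862


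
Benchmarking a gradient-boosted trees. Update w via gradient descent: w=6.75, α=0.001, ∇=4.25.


w_new = w - α·∇
= 6.75 - 0.001·4.25
= 6.75 - 0.00425
= 6.74575

6.74575


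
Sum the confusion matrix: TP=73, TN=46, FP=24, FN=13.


Total = TP + TN + FP + FN
= 73 + 46 + 24 + 13
= 156
(Predicted positive: 97, predicted negative: 59)

156


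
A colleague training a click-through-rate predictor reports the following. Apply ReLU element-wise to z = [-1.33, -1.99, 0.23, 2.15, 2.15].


ReLU(-1.33) = max(0, -1.33) = 0.0
ReLU(-1.99) = max(0, -1.99) = 0.0
ReLU(0.23) = max(0, 0.23) = 0.23
ReLU(2.15) = max(0, 2.15) = 2.15
ReLU(2.15) = max(0, 2.15) = 2.15
result = [0.0, 0.0, 0.23, 2.15, 2.15]

[0.0, 0.0, 0.23, 2.15, 2.15]


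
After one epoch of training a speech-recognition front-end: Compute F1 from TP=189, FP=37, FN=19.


Precision = 189/226 = 0.8363
Recall = 189/208 = 0.9087
F1 = 2·P·R/(P+R) = 2·TP/(2·TP+FP+FN) = 378/(378+37+19) = 378/434 = 0.871

0.871


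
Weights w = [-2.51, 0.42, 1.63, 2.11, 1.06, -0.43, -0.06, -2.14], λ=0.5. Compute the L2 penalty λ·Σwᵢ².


‖w‖₂² = (-2.51)² + (0.42)² + (1.63)² + (2.11)² + (1.06)² + (-0.43)² + (-0.06)² + (-2.14)²
     = 6.3001 + 0.1764 + 2.6569 + 4.4521 + 1.1236 + 0.1849 + 0.0036 + 4.5796
     = 19.4772
λ·‖w‖₂² = 0.5·19.4772 = 9.7386

9.7386


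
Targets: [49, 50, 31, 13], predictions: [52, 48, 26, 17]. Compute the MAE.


Absolute errors: |49-52|=3, |50-48|=2, |31-26|=5, |13-17|=4
Sum = 14
MAE = 14/4 = 7/2

7/2


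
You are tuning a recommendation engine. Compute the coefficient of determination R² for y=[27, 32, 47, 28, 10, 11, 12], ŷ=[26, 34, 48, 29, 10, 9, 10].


ȳ = 23.8571
SS_res = Σ(y-ŷ)² = 15
SS_tot = Σ(y-ȳ)² = 1126.86
R² = 1 - SS_res/SS_tot = 1 - 0.0133 = 0.9867

0.9867


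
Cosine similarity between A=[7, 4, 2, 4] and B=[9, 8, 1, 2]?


A·B = 7·9 + 4·8 + 2·1 + 4·2 = 105
‖A‖ = √85 = 9.2195, ‖B‖ = √150 = 12.2474
cos = 105/(√85·√150) = 105/√12750 = 0.9299

0.9299


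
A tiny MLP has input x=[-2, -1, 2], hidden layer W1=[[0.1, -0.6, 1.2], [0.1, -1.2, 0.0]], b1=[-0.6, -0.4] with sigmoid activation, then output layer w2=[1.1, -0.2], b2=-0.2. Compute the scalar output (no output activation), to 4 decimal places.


z1[0] = (0.1)·(-2) + (-0.6)·(-1) + (1.2)·(2) - 0.6 = 2.2
z1[1] = (0.1)·(-2) + (-1.2)·(-1) + (0.0)·(2) - 0.4 = 0.6
h = sigmoid(z1) = [0.9002, 0.6457]
output = (1.1)·(0.9002) + (-0.2)·(0.6457) - 0.2 = 0.6611

0.6611


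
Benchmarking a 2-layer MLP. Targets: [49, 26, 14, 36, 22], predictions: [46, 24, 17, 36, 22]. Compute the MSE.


Squared errors: (49-46)²=9, (26-24)²=4, (14-17)²=9, (36-36)²=0, (22-22)²=0
Sum = 22
MSE = 22/5 = 22/5

22/5


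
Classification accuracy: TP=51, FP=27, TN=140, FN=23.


Accuracy = (TP+TN)/(TP+TN+FP+FN)
= (51+140)/(241)
= 191/241 = 79.25%

79.25%


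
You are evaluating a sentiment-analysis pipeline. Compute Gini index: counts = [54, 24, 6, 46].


Probabilities: [54/130, 24/130, 6/130, 46/130] ≈ [0.4154, 0.1846, 0.0462, 0.3538]
Σpᵢ² = (2916 + 576 + 36 + 2116)/130² = 5644/16900
Gini = 1 - Σpᵢ² = 1 - 5644/16900 = 0.666

0.666


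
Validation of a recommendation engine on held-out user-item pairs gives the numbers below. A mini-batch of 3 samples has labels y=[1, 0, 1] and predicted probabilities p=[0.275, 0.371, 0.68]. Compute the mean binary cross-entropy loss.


L[0] = -ln(0.275) = 1.291
L[1] = -ln(1-0.371) = -ln(0.629) = 0.4636
L[2] = -ln(0.68) = 0.3857
mean = (1.291 + 0.4636 + 0.3857)/3 = 0.7134

0.7134


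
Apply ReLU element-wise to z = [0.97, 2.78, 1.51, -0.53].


ReLU(0.97) = max(0, 0.97) = 0.97
ReLU(2.78) = max(0, 2.78) = 2.78
ReLU(1.51) = max(0, 1.51) = 1.51
ReLU(-0.53) = max(0, -0.53) = 0.0
result = [0.97, 2.78, 1.51, 0.0]

[0.97, 2.78, 1.51, 0.0]


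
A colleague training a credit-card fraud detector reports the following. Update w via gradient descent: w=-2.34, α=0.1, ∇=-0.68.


w_new = w - α·∇
= -2.34 - 0.1·-0.68
= -2.34 + 0.068
= -2.272

-2.272


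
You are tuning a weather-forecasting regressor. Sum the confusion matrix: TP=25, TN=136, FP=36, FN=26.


Total = TP + TN + FP + FN
= 25 + 136 + 36 + 26
= 223
(Predicted positive: 61, predicted negative: 162)

223


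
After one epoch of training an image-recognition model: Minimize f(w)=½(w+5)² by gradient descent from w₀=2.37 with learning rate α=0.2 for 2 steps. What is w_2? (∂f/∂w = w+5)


step 1: grad = 2.37+5 = 7.37; w = 2.37 - 0.2·(7.37) = 0.896
step 2: grad = 0.896+5 = 5.896; w = 0.896 - 0.2·(5.896) = -0.2832

-0.2832


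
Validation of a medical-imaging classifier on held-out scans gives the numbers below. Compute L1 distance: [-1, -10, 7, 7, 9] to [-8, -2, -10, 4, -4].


d = |-1+ 8| + |-10+ 2| + |7+ 10| + |7-4| + |9+ 4|
  = 7 + 8 + 17 + 3 + 13
  = 48

48


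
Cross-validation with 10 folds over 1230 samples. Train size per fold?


Fold size = 1230/10 = 123
Training per fold = 1230 - 123 = 1107

1107


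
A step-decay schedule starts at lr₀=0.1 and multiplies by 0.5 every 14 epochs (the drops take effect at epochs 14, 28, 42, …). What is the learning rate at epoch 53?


n_drops = ⌊53/14⌋ = 3
lr = 0.1·0.5^3 = 0.1·0.125 = 0.0125

0.0125


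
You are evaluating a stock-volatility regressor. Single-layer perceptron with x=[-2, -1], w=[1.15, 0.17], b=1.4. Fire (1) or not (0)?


z = (-2)·(1.15) + (-1)·(0.17) + 1.4
  = -1.07
step(z) = 0 (z<0)

0


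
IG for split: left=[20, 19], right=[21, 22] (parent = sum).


Parent = [41, 41], H_parent = 1
H_left = 0.9995 (n=39), H_right = 0.9996 (n=43)
H_children = (39/82)·0.9995 + (43/82)·0.9996 = 0.9996
IG = 1 - 0.9996 = 0.0004

0.0004


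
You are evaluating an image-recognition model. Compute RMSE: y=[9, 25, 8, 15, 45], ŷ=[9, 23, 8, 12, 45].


MSE = 13/5 = 2.6
RMSE = √(13/5) = 1.6125

1.6125


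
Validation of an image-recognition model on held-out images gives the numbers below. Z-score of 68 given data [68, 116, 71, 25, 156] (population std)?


μ = 87.2, σ = 44.8616
z = (68 - 87.2)/44.8616 = -0.428

-0.428


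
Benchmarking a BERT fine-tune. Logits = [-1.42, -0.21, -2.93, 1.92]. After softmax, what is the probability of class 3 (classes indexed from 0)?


Exponentials: e^-1.42=0.2417, e^-0.21=0.8106, e^-2.93=0.0534, e^1.92=6.821
Sum = 7.9267
Softmax = [0.0305, 0.1023, 0.0067, 0.8605]
p[3] = 6.821/7.9267 = 0.8605

0.8605


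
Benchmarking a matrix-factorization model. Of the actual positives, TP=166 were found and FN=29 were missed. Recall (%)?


Recall = TP/(TP+FN)
= 166/(166+29)
= 166/195 = 85.13%

85.13%


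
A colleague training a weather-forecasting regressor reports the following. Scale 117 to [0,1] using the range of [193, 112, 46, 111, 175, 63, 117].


min=46, max=193
(117-46)/(193-46) = 71/147 = 0.483

0.483


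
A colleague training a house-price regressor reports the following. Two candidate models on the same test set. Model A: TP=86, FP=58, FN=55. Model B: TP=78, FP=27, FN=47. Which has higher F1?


Model A: P=86/144=0.5972, R=86/141=0.6099, F1=2PR/(P+R)=2TP/(2TP+FP+FN)=172/285=0.6035
Model B: P=78/105=0.7429, R=78/125=0.624, F1=2PR/(P+R)=2TP/(2TP+FP+FN)=156/230=0.6783
0.6035 < 0.6783 → Model B

Model B


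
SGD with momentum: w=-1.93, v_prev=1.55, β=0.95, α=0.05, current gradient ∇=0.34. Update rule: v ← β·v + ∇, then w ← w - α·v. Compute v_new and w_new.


v_new = 0.95·1.55 + 0.34 = 1.4725 + 0.34 = 1.8125
w_new = -1.93 - 0.05·1.8125 = -1.93 - 0.090625 = -2.020625

v_new=1.8125, w_new=-2.020625


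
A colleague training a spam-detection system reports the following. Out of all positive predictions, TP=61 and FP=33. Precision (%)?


Precision = TP/(TP+FP)
= 61/(61+33)
= 61/94 = 64.89%

64.89%


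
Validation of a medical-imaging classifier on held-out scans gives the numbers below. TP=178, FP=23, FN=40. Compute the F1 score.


Precision = 178/201 = 0.8856
Recall = 178/218 = 0.8165
F1 = 2·P·R/(P+R) = 2·TP/(2·TP+FP+FN) = 356/(356+23+40) = 356/419 = 0.8496

0.8496


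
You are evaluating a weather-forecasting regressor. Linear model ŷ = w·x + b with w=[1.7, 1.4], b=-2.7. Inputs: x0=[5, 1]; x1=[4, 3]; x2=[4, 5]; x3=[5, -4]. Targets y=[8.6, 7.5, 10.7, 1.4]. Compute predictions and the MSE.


ŷ0 = (1.7)·(5) + (1.4)·(1) - 2.7 = 7.2
ŷ1 = (1.7)·(4) + (1.4)·(3) - 2.7 = 8.3
ŷ2 = (1.7)·(4) + (1.4)·(5) - 2.7 = 11.1
ŷ3 = (1.7)·(5) + (1.4)·(-4) - 2.7 = 0.2
errors² = [1.96, 0.64, 0.16, 1.44]
MSE = 4.2000/4 = 1.05

1.05


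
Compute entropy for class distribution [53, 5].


Probabilities: [53/58, 5/58] ≈ [0.9138, 0.0862]
H = -((53/58)·log₂(53/58) + (5/58)·log₂(5/58))
  = 0.4237 bits

0.4237 bits


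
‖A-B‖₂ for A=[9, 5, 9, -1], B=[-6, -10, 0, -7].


d = √((9+ 6)² + (5+ 10)² + (9-0)² + (-1+ 7)²)
  = √(225 + 225 + 81 + 36)
  = √567 = 23.8118

23.8118


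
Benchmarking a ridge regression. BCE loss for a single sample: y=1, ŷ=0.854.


BCE = -[y·ln(p) + (1-y)·ln(1-p)]
= -1·ln(0.854) - 0
= -ln(0.854) = 0.1578

0.1578


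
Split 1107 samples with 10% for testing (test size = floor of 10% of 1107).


Test = ⌊1107·10/100⌋ = 110
Train = 1107 - 110 = 997

Train: 997, Test: 110


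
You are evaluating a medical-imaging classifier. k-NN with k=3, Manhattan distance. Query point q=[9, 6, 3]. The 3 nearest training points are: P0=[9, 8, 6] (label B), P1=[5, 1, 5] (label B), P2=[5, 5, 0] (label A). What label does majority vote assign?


d(q,P0) = 5  (label B)
d(q,P1) = 11  (label B)
d(q,P2) = 8  (label A)
Votes: A=1, B=2
Majority → B

B


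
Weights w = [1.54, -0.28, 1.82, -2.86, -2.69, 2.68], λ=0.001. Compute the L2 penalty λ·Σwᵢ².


‖w‖₂² = (1.54)² + (-0.28)² + (1.82)² + (-2.86)² + (-2.69)² + (2.68)²
     = 2.3716 + 0.0784 + 3.3124 + 8.1796 + 7.2361 + 7.1824
     = 28.3605
λ·‖w‖₂² = 0.001·28.3605 = 0.028361

0.028361


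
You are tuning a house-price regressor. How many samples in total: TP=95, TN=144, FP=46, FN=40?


Total = TP + TN + FP + FN
= 95 + 144 + 46 + 40
= 325
(Predicted positive: 141, predicted negative: 184)

325


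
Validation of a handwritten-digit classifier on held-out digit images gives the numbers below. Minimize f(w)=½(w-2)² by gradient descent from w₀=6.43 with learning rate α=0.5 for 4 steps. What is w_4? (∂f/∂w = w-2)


step 1: grad = 6.43-2 = 4.43; w = 6.43 - 0.5·(4.43) = 4.215
step 2: grad = 4.215-2 = 2.215; w = 4.215 - 0.5·(2.215) = 3.1075
step 3: grad = 3.1075-2 = 1.1075; w = 3.1075 - 0.5·(1.1075) = 2.55375
step 4: grad = 2.55375-2 = 0.55375; w = 2.55375 - 0.5·(0.55375) = 2.276875

2.276875


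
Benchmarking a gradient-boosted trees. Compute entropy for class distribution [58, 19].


Probabilities: [58/77, 19/77] ≈ [0.7532, 0.2468]
H = -((58/77)·log₂(58/77) + (19/77)·log₂(19/77))
  = 0.8061 bits

0.8061 bits


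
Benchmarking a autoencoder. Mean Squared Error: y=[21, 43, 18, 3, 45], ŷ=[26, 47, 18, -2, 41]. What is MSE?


Squared errors: (21-26)²=25, (43-47)²=16, (18-18)²=0, (3+ 2)²=25, (45-41)²=16
Sum = 82
MSE = 82/5 = 82/5

82/5


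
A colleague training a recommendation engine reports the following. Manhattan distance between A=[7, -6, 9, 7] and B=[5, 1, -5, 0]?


d = |7-5| + |-6-1| + |9+ 5| + |7-0|
  = 2 + 7 + 14 + 7
  = 30

30


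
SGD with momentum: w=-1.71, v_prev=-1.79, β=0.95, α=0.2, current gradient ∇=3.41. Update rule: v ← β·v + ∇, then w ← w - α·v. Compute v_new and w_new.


v_new = 0.95·-1.79 + 3.41 = -1.7005 + 3.41 = 1.7095
w_new = -1.71 - 0.2·1.7095 = -1.71 - 0.3419 = -2.0519

v_new=1.7095, w_new=-2.0519


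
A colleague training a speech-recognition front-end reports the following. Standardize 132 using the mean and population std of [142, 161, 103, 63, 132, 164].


μ = 127.5, σ = 35.2266
z = (132 - 127.5)/35.2266 = 0.1277

0.1277


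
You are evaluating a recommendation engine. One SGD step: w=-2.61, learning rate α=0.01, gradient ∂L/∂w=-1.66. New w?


w_new = w - α·∇
= -2.61 - 0.01·-1.66
= -2.61 + 0.0166
= -2.5934

-2.5934


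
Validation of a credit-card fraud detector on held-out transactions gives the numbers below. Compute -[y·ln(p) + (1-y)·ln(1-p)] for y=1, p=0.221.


BCE = -[y·ln(p) + (1-y)·ln(1-p)]
= -1·ln(0.221) - 0
= -ln(0.221) = 1.5096

1.5096


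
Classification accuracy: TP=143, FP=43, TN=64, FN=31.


Accuracy = (TP+TN)/(TP+TN+FP+FN)
= (143+64)/(281)
= 207/281 = 73.67%

73.67%


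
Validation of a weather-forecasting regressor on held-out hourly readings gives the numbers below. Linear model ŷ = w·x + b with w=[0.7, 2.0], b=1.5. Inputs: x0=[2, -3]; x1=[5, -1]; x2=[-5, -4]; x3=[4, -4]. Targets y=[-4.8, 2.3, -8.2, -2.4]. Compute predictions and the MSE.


ŷ0 = (0.7)·(2) + (2.0)·(-3) + 1.5 = -3.1
ŷ1 = (0.7)·(5) + (2.0)·(-1) + 1.5 = 3.0
ŷ2 = (0.7)·(-5) + (2.0)·(-4) + 1.5 = -10.0
ŷ3 = (0.7)·(4) + (2.0)·(-4) + 1.5 = -3.7
errors² = [2.89, 0.49, 3.24, 1.69]
MSE = 8.3100/4 = 2.0775

2.0775


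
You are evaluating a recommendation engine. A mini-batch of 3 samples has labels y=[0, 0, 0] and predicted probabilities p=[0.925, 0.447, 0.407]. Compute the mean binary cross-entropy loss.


L[0] = -ln(1-0.925) = -ln(0.075) = 2.5903
L[1] = -ln(1-0.447) = -ln(0.553) = 0.5924
L[2] = -ln(1-0.407) = -ln(0.593) = 0.5226
mean = (2.5903 + 0.5924 + 0.5226)/3 = 1.2351

1.2351


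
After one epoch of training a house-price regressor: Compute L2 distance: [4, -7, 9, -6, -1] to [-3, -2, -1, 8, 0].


d = √((4+ 3)² + (-7+ 2)² + (9+ 1)² + (-6-8)² + (-1-0)²)
  = √(49 + 25 + 100 + 196 + 1)
  = √371 = 19.2614

19.2614


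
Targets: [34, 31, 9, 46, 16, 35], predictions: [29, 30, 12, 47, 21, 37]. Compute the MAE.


Absolute errors: |34-29|=5, |31-30|=1, |9-12|=3, |46-47|=1, |16-21|=5, |35-37|=2
Sum = 17
MAE = 17/6 = 17/6

17/6


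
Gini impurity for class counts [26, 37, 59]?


Probabilities: [26/122, 37/122, 59/122] ≈ [0.2131, 0.3033, 0.4836]
Σpᵢ² = (676 + 1369 + 3481)/122² = 5526/14884
Gini = 1 - Σpᵢ² = 1 - 5526/14884 = 0.6287

0.6287


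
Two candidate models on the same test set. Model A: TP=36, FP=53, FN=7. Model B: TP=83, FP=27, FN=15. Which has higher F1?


Model A: P=36/89=0.4045, R=36/43=0.8372, F1=2PR/(P+R)=2TP/(2TP+FP+FN)=72/132=0.5455
Model B: P=83/110=0.7545, R=83/98=0.8469, F1=2PR/(P+R)=2TP/(2TP+FP+FN)=166/208=0.7981
0.5455 < 0.7981 → Model B

Model B


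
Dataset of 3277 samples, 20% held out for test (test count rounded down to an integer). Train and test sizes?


Test = ⌊3277·20/100⌋ = 655
Train = 3277 - 655 = 2622

Train: 2622, Test: 655


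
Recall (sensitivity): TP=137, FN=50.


Recall = TP/(TP+FN)
= 137/(137+50)
= 137/187 = 73.26%

73.26%


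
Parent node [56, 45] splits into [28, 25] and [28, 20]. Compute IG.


Parent = [56, 45], H_parent = 0.9914
H_left = 0.9977 (n=53), H_right = 0.9799 (n=48)
H_children = (53/101)·0.9977 + (48/101)·0.9799 = 0.9892
IG = 0.9914 - 0.9892 = 0.0022

0.0022


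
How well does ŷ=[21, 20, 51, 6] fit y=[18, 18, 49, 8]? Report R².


ȳ = 23.25
SS_res = Σ(y-ŷ)² = 21
SS_tot = Σ(y-ȳ)² = 950.75
R² = 1 - SS_res/SS_tot = 1 - 0.0221 = 0.9779

0.9779


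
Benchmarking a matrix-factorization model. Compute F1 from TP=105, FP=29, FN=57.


Precision = 105/134 = 0.7836
Recall = 105/162 = 0.6481
F1 = 2·P·R/(P+R) = 2·TP/(2·TP+FP+FN) = 210/(210+29+57) = 210/296 = 0.7095

0.7095


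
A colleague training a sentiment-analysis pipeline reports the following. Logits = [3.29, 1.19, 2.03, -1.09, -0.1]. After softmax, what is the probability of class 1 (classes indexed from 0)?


Exponentials: e^3.29=26.8429, e^1.19=3.2871, e^2.03=7.6141, e^-1.09=0.3362, e^-0.1=0.9048
Sum = 38.9851
Softmax = [0.6885, 0.0843, 0.1953, 0.0086, 0.0232]
p[1] = 3.2871/38.9851 = 0.0843

0.0843


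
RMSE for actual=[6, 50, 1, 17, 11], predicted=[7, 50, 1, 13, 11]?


MSE = 17/5 = 3.4
RMSE = √(17/5) = 1.8439

1.8439


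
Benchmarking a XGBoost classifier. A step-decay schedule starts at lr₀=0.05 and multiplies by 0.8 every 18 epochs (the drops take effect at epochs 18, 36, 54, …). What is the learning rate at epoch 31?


n_drops = ⌊31/18⌋ = 1
lr = 0.05·0.8^1 = 0.05·0.8 = 0.04

0.04


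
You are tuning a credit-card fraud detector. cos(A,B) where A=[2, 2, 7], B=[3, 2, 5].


A·B = 2·3 + 2·2 + 7·5 = 45
‖A‖ = √57 = 7.5498, ‖B‖ = √38 = 6.1644
cos = 45/(√57·√38) = 45/√2166 = 0.9669

0.9669


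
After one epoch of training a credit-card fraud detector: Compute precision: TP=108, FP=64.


Precision = TP/(TP+FP)
= 108/(108+64)
= 108/172 = 62.79%

62.79%


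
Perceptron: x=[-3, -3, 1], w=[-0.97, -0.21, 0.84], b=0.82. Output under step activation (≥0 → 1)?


z = (-3)·(-0.97) + (-3)·(-0.21) + (1)·(0.84) + 0.82
  = 5.2
step(z) = 1 (z≥0)

1


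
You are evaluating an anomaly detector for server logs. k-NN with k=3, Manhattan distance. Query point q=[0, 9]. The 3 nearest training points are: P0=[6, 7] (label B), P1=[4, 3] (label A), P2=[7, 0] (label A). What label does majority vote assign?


d(q,P0) = 8  (label B)
d(q,P1) = 10  (label A)
d(q,P2) = 16  (label A)
Votes: A=2, B=1
Majority → A

A


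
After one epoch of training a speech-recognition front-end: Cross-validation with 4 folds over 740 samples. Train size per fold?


Fold size = 740/4 = 185
Training per fold = 740 - 185 = 555

555


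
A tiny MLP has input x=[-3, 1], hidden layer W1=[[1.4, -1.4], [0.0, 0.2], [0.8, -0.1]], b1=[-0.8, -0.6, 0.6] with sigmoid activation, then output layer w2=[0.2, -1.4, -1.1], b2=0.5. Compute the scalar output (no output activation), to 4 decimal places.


z1[0] = (1.4)·(-3) + (-1.4)·(1) - 0.8 = -6.4
z1[1] = (0.0)·(-3) + (0.2)·(1) - 0.6 = -0.4
z1[2] = (0.8)·(-3) + (-0.1)·(1) + 0.6 = -1.9
h = sigmoid(z1) = [0.0017, 0.4013, 0.1301]
output = (0.2)·(0.0017) + (-1.4)·(0.4013) + (-1.1)·(0.1301) + 0.5 = -0.2046

-0.2046


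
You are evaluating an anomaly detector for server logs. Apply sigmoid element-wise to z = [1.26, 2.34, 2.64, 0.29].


σ(1.26) = 1/(1+e^-1.26) = 0.779
σ(2.34) = 1/(1+e^-2.34) = 0.9121
σ(2.64) = 1/(1+e^-2.64) = 0.9334
σ(0.29) = 1/(1+e^-0.29) = 0.572
result = [0.779, 0.9121, 0.9334, 0.572]

[0.779, 0.9121, 0.9334, 0.572]


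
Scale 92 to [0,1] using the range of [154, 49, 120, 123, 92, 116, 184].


min=49, max=184
(92-49)/(184-49) = 43/135 = 0.3185

0.3185


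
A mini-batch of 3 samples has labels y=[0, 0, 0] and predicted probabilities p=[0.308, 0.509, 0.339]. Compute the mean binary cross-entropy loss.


L[0] = -ln(1-0.308) = -ln(0.692) = 0.3682
L[1] = -ln(1-0.509) = -ln(0.491) = 0.7113
L[2] = -ln(1-0.339) = -ln(0.661) = 0.414
mean = (0.3682 + 0.7113 + 0.414)/3 = 0.4978

0.4978


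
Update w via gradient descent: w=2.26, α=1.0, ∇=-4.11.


w_new = w - α·∇
= 2.26 - 1.0·-4.11
= 2.26 + 4.11
= 6.37

6.37


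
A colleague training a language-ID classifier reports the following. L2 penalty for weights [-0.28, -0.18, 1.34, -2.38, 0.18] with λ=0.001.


‖w‖₂² = (-0.28)² + (-0.18)² + (1.34)² + (-2.38)² + (0.18)²
     = 0.0784 + 0.0324 + 1.7956 + 5.6644 + 0.0324
     = 7.6032
λ·‖w‖₂² = 0.001·7.6032 = 0.007603

0.007603


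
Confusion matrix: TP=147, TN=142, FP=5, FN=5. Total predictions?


Total = TP + TN + FP + FN
= 147 + 142 + 5 + 5
= 299
(Predicted positive: 152, predicted negative: 147)

299


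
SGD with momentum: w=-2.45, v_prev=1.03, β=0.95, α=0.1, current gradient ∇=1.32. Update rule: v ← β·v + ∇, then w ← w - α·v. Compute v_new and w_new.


v_new = 0.95·1.03 + 1.32 = 0.9785 + 1.32 = 2.2985
w_new = -2.45 - 0.1·2.2985 = -2.45 - 0.22985 = -2.67985

v_new=2.2985, w_new=-2.67985


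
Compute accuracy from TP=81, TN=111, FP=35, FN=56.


Accuracy = (TP+TN)/(TP+TN+FP+FN)
= (81+111)/(283)
= 192/283 = 67.84%

67.84%


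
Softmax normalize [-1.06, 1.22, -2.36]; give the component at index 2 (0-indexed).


Exponentials: e^-1.06=0.3465, e^1.22=3.3872, e^-2.36=0.0944
Sum = 3.8281
Softmax = [0.0905, 0.8848, 0.0247]
p[2] = 0.0944/3.8281 = 0.0247

0.0247


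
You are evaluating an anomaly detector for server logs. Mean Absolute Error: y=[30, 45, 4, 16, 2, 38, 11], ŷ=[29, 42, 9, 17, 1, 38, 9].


Absolute errors: |30-29|=1, |45-42|=3, |4-9|=5, |16-17|=1, |2-1|=1, |38-38|=0, |11-9|=2
Sum = 13
MAE = 13/7 = 13/7

13/7


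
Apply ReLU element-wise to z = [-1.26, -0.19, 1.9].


ReLU(-1.26) = max(0, -1.26) = 0.0
ReLU(-0.19) = max(0, -0.19) = 0.0
ReLU(1.9) = max(0, 1.9) = 1.9
result = [0.0, 0.0, 1.9]

[0.0, 0.0, 1.9]


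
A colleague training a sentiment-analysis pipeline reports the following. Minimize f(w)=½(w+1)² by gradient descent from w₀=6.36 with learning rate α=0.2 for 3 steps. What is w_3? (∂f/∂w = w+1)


step 1: grad = 6.36+1 = 7.36; w = 6.36 - 0.2·(7.36) = 4.888
step 2: grad = 4.888+1 = 5.888; w = 4.888 - 0.2·(5.888) = 3.7104
step 3: grad = 3.7104+1 = 4.7104; w = 3.7104 - 0.2·(4.7104) = 2.76832

2.76832


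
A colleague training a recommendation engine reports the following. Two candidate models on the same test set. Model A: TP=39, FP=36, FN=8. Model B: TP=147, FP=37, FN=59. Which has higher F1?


Model A: P=39/75=0.52, R=39/47=0.8298, F1=2PR/(P+R)=2TP/(2TP+FP+FN)=78/122=0.6393
Model B: P=147/184=0.7989, R=147/206=0.7136, F1=2PR/(P+R)=2TP/(2TP+FP+FN)=294/390=0.7538
0.6393 < 0.7538 → Model B

Model B


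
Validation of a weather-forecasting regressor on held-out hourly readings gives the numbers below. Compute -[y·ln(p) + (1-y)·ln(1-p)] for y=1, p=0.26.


BCE = -[y·ln(p) + (1-y)·ln(1-p)]
= -1·ln(0.26) - 0
= -ln(0.26) = 1.3471

1.3471


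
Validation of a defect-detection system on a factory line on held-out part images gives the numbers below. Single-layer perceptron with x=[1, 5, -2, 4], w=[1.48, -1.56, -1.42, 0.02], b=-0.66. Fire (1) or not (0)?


z = (1)·(1.48) + (5)·(-1.56) + (-2)·(-1.42) + (4)·(0.02) - 0.66
  = -4.06
step(z) = 0 (z<0)

0


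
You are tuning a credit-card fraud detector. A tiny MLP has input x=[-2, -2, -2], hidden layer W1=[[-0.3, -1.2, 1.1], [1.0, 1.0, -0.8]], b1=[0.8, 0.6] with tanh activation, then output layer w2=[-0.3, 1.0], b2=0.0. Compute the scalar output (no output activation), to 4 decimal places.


z1[0] = (-0.3)·(-2) + (-1.2)·(-2) + (1.1)·(-2) + 0.8 = 1.6
z1[1] = (1.0)·(-2) + (1.0)·(-2) + (-0.8)·(-2) + 0.6 = -1.8
h = tanh(z1) = [0.9217, -0.9468]
output = (-0.3)·(0.9217) + (1.0)·(-0.9468) + 0.0 = -1.2233

-1.2233


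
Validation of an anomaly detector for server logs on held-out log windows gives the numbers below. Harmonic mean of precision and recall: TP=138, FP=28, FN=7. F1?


Precision = 138/166 = 0.8313
Recall = 138/145 = 0.9517
F1 = 2·P·R/(P+R) = 2·TP/(2·TP+FP+FN) = 276/(276+28+7) = 276/311 = 0.8875

0.8875
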